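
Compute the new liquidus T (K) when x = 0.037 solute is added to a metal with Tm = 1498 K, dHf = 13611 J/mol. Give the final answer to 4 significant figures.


dT = R*Tm^2*x / dHf
dT = 8.314 * 1498^2 * 0.037 / 13611
dT = 50.716 K
T_new = 1498 - 50.716 = 1447 K


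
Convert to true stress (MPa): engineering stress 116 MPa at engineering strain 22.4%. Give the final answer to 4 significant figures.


sigma_true = sigma_eng * (1 + epsilon_eng)
sigma_true = 116 * (1 + 0.224)
sigma_true = 142 MPa


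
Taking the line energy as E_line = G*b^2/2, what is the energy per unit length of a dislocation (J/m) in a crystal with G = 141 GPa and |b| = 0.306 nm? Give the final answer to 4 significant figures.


E = G*b^2/2
b = 0.306 nm = 3.06e-10 m
G = 141 GPa = 1.41e+11 Pa
E = 0.5 * 1.41e+11 * (3.06e-10)^2
E = 6.601e-09 J/m


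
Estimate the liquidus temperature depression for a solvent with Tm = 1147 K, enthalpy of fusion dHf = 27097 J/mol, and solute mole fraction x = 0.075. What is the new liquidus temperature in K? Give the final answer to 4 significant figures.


dT = R*Tm^2*x / dHf
dT = 8.314 * 1147^2 * 0.075 / 27097
dT = 30.2745 K
T_new = 1147 - 30.2745 = 1117 K


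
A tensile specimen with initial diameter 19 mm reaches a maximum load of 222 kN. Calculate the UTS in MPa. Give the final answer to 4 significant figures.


A0 = pi*(d/2)^2 = pi*(19/2)^2 = 283.529 mm^2
UTS = F_max / A0 = 222*1000 / 283.529
UTS = 783 MPa


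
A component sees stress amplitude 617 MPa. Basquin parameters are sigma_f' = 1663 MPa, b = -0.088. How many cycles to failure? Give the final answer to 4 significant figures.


sigma_a = sigma_f' * (2*Nf)^b
2*Nf = (sigma_a / sigma_f')^(1/b)
2*Nf = (617 / 1663)^(1/-0.088)
2*Nf = 78210
Nf = 39110 cycles


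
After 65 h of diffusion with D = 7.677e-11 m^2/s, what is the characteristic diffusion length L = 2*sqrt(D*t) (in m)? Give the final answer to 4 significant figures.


t = 65 hr = 234000 s
Diffusion length = 2*sqrt(D*t)
= 2*sqrt(7.677e-11 * 234000)
= 8.477e-03 m


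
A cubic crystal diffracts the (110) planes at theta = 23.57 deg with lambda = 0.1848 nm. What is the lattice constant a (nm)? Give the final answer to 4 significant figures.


d = lambda / (2*sin(theta))
d = 0.1848 / (2*sin(23.57 deg))
d = 0.231076 nm
a = d * sqrt(h^2+k^2+l^2) = 0.231076 * sqrt(2)
a = 0.3268 nm


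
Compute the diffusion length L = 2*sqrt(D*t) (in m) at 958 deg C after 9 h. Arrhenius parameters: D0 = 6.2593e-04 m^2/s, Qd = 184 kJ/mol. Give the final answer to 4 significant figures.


Step 1: D = D0 * exp(-Qd/(R*T))
T = 1231.15 K
D = 6.2593e-04 * exp(-184e3 / (8.314 * 1231.15)) = 9.76293e-12 m^2/s
Step 2: L = 2*sqrt(D*t)
t = 9 h = 32400 s
L = 2*sqrt(9.76293e-12 * 32400) = 1.125e-03 m


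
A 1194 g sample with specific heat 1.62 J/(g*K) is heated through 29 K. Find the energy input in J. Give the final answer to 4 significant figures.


Q = m * cp * dT
Q = 1194 * 1.62 * 29
Q = 56090 J


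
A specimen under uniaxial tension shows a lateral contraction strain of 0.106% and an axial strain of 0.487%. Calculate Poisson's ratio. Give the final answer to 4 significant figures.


nu = -epsilon_lat / epsilon_axial
Lateral strain is contraction (negative), so using magnitudes:
nu = 0.106 / 0.487
nu = 0.2177


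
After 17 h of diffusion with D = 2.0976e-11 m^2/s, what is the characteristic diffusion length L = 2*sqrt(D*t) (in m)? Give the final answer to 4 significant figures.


t = 17 hr = 61200 s
Diffusion length = 2*sqrt(D*t)
= 2*sqrt(2.0976e-11 * 61200)
= 2.266e-03 m


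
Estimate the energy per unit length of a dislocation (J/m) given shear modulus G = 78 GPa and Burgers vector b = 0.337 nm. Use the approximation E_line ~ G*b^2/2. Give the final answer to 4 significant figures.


E = G*b^2/2
b = 0.337 nm = 3.37e-10 m
G = 78 GPa = 7.8e+10 Pa
E = 0.5 * 7.8e+10 * (3.37e-10)^2
E = 4.429e-09 J/m


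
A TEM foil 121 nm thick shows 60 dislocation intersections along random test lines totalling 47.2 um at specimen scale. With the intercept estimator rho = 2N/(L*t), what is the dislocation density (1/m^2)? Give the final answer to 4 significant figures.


rho = 2N / (L * t)
L = 47.2 um = 4.72e-05 m, t = 121 nm = 1.21e-07 m
rho = 2 * 60 / (4.72e-05 * 1.21e-07)
rho = 2.101e+13 1/m^2


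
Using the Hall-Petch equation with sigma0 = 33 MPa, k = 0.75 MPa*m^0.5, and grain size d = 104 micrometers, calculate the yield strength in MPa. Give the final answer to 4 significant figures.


sigma_y = sigma0 + k / sqrt(d)
d = 104 um = 1.04e-04 m
sigma_y = 33 + 0.75 / sqrt(1.04e-04)
sigma_y = 106.5 MPa


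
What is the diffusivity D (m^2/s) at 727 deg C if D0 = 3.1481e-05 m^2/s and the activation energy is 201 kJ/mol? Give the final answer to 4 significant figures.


D = D0 * exp(-Qd / (R*T))
T = 1000.15 K
D = 3.1481e-05 * exp(-201e3 / (8.314 * 1000.15))
D = 1e-15 m^2/s


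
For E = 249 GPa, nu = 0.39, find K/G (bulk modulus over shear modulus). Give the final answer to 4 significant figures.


G = E / (2*(1+nu))
G = 249 / (2*(1+0.39)) = 89.5683 GPa
K = E / (3*(1-2*nu))
K = 249 / (3*(1-2*0.39)) = 377.273 GPa
K/G = 377.273 / 89.5683 = 4.212


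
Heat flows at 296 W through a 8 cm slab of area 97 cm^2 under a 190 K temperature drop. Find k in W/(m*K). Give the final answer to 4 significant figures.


k = Q*L / (A*dT)
L = 0.08 m, A = 9.7e-03 m^2
k = 296 * 0.08 / (9.7e-03 * 190)
k = 12.85 W/(m*K)


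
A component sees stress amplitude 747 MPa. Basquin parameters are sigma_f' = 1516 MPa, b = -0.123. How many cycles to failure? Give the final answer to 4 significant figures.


sigma_a = sigma_f' * (2*Nf)^b
2*Nf = (sigma_a / sigma_f')^(1/b)
2*Nf = (747 / 1516)^(1/-0.123)
2*Nf = 315.51
Nf = 157.8 cycles


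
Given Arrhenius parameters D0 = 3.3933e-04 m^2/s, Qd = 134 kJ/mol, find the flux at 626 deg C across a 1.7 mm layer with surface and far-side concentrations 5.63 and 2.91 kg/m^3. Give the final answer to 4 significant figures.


Step 1: D = D0 * exp(-Qd/(R*T))
T = 626 + 273.15 = 899.15 K
D = 3.3933e-04 * exp(-134e3 / (8.314 * 899.15)) = 5.5697e-12 m^2/s
Step 2: J = D * (C1 - C2) / dx
J = 5.5697e-12 * (5.63 - 2.91) / 1.7e-03
J = 8.912e-09 kg/(m^2*s)


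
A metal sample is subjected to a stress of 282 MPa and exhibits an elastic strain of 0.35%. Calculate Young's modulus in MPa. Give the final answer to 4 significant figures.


E = sigma / epsilon
epsilon = 0.35% = 3.5e-03
E = 282 / 3.5e-03
E = 80570 MPa


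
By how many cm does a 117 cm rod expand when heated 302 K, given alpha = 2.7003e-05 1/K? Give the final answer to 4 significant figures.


dL = L0 * alpha * dT
dL = 117 * 2.7003e-05 * 302
dL = 0.9541 cm


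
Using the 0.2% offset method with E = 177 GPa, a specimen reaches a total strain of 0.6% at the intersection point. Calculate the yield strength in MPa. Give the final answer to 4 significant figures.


Offset strain = 0.002
Elastic strain at yield = total_strain - offset = 6e-03 - 0.002 = 4e-03
sigma_y = E * elastic_strain = 177000 * 4e-03
sigma_y = 708 MPa


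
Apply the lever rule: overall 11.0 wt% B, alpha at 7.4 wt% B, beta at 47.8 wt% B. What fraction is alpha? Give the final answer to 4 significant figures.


f_alpha = (C_beta - C0) / (C_beta - C_alpha)
f_alpha = (47.8 - 11.0) / (47.8 - 7.4)
f_alpha = 0.9109


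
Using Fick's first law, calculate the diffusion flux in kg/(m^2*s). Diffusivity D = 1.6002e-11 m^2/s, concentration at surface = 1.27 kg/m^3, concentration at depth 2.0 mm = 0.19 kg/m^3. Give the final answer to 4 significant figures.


J = -D * (dC/dx) = D * (C1 - C2) / dx
J = 1.6002e-11 * (1.27 - 0.19) / 2e-03
J = 8.641e-09 kg/(m^2*s)


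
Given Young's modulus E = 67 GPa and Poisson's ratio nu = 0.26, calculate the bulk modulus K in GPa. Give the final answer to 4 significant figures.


K = E / (3*(1-2*nu))
K = 67 / (3*(1-2*0.26))
K = 46.53 GPa


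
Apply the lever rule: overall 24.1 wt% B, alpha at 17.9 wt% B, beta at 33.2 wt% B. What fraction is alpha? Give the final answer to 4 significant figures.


f_alpha = (C_beta - C0) / (C_beta - C_alpha)
f_alpha = (33.2 - 24.1) / (33.2 - 17.9)
f_alpha = 0.5948


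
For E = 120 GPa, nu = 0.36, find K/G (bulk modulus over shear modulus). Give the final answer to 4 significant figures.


G = E / (2*(1+nu))
G = 120 / (2*(1+0.36)) = 44.1176 GPa
K = E / (3*(1-2*nu))
K = 120 / (3*(1-2*0.36)) = 142.857 GPa
K/G = 142.857 / 44.1176 = 3.238


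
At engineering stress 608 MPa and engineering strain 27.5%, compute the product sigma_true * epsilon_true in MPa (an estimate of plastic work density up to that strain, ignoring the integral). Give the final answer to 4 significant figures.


sigma_true = sigma_eng * (1 + epsilon_eng)
sigma_true = 608 * (1 + 0.275) = 775.2 MPa
epsilon_true = ln(1 + epsilon_eng)
epsilon_true = ln(1 + 0.275) = 0.242946
sigma_true * epsilon_true = 775.2 * 0.242946 = 188.3 MPa


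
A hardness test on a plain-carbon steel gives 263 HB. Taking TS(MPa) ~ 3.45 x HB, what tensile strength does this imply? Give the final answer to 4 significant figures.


TS (MPa) = 3.45 * HB
TS = 3.45 * 263
TS = 907.4 MPa


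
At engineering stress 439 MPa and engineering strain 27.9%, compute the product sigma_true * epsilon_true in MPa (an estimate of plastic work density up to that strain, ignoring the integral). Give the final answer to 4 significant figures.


sigma_true = sigma_eng * (1 + epsilon_eng)
sigma_true = 439 * (1 + 0.279) = 561.481 MPa
epsilon_true = ln(1 + epsilon_eng)
epsilon_true = ln(1 + 0.279) = 0.246079
sigma_true * epsilon_true = 561.481 * 0.246079 = 138.2 MPa


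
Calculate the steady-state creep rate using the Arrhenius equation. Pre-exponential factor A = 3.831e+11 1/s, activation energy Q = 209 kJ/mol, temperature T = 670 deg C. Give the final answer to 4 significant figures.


rate = A * exp(-Q / (R*T))
T = 670 + 273.15 = 943.15 K
rate = 3.831e+11 * exp(-209e3 / (8.314 * 943.15))
rate = 1.018 1/s


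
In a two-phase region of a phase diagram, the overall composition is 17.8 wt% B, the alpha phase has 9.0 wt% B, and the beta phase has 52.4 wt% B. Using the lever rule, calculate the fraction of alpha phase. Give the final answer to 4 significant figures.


f_alpha = (C_beta - C0) / (C_beta - C_alpha)
f_alpha = (52.4 - 17.8) / (52.4 - 9.0)
f_alpha = 0.7972


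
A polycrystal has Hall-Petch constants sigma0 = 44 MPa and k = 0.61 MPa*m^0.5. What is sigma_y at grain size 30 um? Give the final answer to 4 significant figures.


sigma_y = sigma0 + k / sqrt(d)
d = 30 um = 3e-05 m
sigma_y = 44 + 0.61 / sqrt(3e-05)
sigma_y = 155.4 MPa


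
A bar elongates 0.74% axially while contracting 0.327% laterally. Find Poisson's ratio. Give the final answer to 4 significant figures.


nu = -epsilon_lat / epsilon_axial
Lateral strain is contraction (negative), so using magnitudes:
nu = 0.327 / 0.74
nu = 0.4419


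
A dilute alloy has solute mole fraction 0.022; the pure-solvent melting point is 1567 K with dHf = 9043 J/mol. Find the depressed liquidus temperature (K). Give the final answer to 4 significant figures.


dT = R*Tm^2*x / dHf
dT = 8.314 * 1567^2 * 0.022 / 9043
dT = 49.6659 K
T_new = 1567 - 49.6659 = 1517 K


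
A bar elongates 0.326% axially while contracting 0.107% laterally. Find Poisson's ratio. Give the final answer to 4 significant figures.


nu = -epsilon_lat / epsilon_axial
Lateral strain is contraction (negative), so using magnitudes:
nu = 0.107 / 0.326
nu = 0.3282


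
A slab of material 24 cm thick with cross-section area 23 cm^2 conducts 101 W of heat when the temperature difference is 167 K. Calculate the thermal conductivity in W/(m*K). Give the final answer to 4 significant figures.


k = Q*L / (A*dT)
L = 0.24 m, A = 2.3e-03 m^2
k = 101 * 0.24 / (2.3e-03 * 167)
k = 63.11 W/(m*K)


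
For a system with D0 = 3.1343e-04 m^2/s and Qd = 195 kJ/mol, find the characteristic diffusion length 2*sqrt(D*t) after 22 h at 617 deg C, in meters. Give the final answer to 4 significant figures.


Step 1: D = D0 * exp(-Qd/(R*T))
T = 890.15 K
D = 3.1343e-04 * exp(-195e3 / (8.314 * 890.15)) = 1.12976e-15 m^2/s
Step 2: L = 2*sqrt(D*t)
t = 22 h = 79200 s
L = 2*sqrt(1.12976e-15 * 79200) = 1.892e-05 m


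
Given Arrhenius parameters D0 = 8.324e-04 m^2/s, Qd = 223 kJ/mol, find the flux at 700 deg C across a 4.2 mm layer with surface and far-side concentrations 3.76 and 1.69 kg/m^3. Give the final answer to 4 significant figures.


Step 1: D = D0 * exp(-Qd/(R*T))
T = 700 + 273.15 = 973.15 K
D = 8.324e-04 * exp(-223e3 / (8.314 * 973.15)) = 8.91637e-16 m^2/s
Step 2: J = D * (C1 - C2) / dx
J = 8.91637e-16 * (3.76 - 1.69) / 4.2e-03
J = 4.394e-13 kg/(m^2*s)


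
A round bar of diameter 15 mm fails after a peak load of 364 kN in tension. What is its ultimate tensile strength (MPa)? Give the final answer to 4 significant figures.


A0 = pi*(d/2)^2 = pi*(15/2)^2 = 176.715 mm^2
UTS = F_max / A0 = 364*1000 / 176.715
UTS = 2060 MPa


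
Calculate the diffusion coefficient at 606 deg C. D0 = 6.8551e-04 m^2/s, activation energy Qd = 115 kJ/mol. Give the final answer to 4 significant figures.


D = D0 * exp(-Qd / (R*T))
T = 879.15 K
D = 6.8551e-04 * exp(-115e3 / (8.314 * 879.15))
D = 1.007e-10 m^2/s


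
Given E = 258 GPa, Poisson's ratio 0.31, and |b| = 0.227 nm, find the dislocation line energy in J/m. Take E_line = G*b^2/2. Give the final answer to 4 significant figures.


Step 1: G = E / (2*(1+nu))
G = 258 / (2*(1+0.31)) = 98.4733 GPa = 9.84733e+10 Pa
Step 2: E_line = G*b^2/2
b = 0.227 nm = 2.27e-10 m
E_line = 0.5 * 9.84733e+10 * (2.27e-10)^2 = 2.537e-09 J/m


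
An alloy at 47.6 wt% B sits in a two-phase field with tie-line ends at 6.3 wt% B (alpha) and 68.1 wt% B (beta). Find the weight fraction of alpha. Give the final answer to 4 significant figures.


f_alpha = (C_beta - C0) / (C_beta - C_alpha)
f_alpha = (68.1 - 47.6) / (68.1 - 6.3)
f_alpha = 0.3317


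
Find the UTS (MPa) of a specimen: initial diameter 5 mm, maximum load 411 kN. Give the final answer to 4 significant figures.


A0 = pi*(d/2)^2 = pi*(5/2)^2 = 19.635 mm^2
UTS = F_max / A0 = 411*1000 / 19.635
UTS = 20930 MPa


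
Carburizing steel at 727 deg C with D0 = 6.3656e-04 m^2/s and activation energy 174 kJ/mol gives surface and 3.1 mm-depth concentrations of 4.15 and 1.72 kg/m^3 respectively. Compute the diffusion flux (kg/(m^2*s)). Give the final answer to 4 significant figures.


Step 1: D = D0 * exp(-Qd/(R*T))
T = 727 + 273.15 = 1000.15 K
D = 6.3656e-04 * exp(-174e3 / (8.314 * 1000.15)) = 5.20052e-13 m^2/s
Step 2: J = D * (C1 - C2) / dx
J = 5.20052e-13 * (4.15 - 1.72) / 3.1e-03
J = 4.077e-10 kg/(m^2*s)


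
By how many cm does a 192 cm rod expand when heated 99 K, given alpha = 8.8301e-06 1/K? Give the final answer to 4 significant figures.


dL = L0 * alpha * dT
dL = 192 * 8.8301e-06 * 99
dL = 0.1678 cm


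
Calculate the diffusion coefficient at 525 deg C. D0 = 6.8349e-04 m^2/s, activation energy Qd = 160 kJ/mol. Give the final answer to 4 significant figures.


D = D0 * exp(-Qd / (R*T))
T = 798.15 K
D = 6.8349e-04 * exp(-160e3 / (8.314 * 798.15))
D = 2.308e-14 m^2/s


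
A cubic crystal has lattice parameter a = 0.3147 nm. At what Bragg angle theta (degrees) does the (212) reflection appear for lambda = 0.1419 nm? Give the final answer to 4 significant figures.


d = a / sqrt(h^2+k^2+l^2)
d = 0.3147 / sqrt(9) = 0.1049 nm
lambda = 2*d*sin(theta)  =>  sin(theta) = lambda / (2*d)
sin(theta) = 0.1419 / (2 * 0.1049) = 0.676358
theta = 42.56 deg


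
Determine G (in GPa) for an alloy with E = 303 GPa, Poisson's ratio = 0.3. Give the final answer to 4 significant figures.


G = E / (2*(1+nu))
G = 303 / (2*(1+0.3))
G = 116.5 GPa


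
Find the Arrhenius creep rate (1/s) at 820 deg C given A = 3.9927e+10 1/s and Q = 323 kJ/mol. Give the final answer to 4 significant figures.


rate = A * exp(-Q / (R*T))
T = 820 + 273.15 = 1093.15 K
rate = 3.9927e+10 * exp(-323e3 / (8.314 * 1093.15))
rate = 1.468e-05 1/s


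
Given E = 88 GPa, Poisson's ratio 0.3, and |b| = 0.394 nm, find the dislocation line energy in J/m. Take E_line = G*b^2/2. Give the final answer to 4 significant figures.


Step 1: G = E / (2*(1+nu))
G = 88 / (2*(1+0.3)) = 33.8462 GPa = 3.38462e+10 Pa
Step 2: E_line = G*b^2/2
b = 0.394 nm = 3.94e-10 m
E_line = 0.5 * 3.38462e+10 * (3.94e-10)^2 = 2.627e-09 J/m


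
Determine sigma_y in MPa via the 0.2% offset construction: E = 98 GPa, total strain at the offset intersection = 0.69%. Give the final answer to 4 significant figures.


Offset strain = 0.002
Elastic strain at yield = total_strain - offset = 6.9e-03 - 0.002 = 4.9e-03
sigma_y = E * elastic_strain = 98000 * 4.9e-03
sigma_y = 480.2 MPa


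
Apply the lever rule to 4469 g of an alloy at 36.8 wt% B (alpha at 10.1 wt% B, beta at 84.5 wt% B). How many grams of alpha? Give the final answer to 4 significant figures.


f_alpha = (C_beta - C0) / (C_beta - C_alpha)
f_alpha = (84.5 - 36.8) / (84.5 - 10.1) = 0.641129
m_alpha = f_alpha * m_total = 0.641129 * 4469 = 2865 g


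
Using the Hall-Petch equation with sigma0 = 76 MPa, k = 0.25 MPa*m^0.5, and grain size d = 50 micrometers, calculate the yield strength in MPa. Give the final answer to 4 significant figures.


sigma_y = sigma0 + k / sqrt(d)
d = 50 um = 5e-05 m
sigma_y = 76 + 0.25 / sqrt(5e-05)
sigma_y = 111.4 MPa


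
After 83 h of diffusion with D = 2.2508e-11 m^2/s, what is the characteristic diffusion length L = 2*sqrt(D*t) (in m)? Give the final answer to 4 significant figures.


t = 83 hr = 298800 s
Diffusion length = 2*sqrt(D*t)
= 2*sqrt(2.2508e-11 * 298800)
= 5.187e-03 m


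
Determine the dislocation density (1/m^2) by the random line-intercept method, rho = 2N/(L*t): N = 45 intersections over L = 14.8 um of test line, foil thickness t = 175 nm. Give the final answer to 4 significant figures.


rho = 2N / (L * t)
L = 14.8 um = 1.48e-05 m, t = 175 nm = 1.75e-07 m
rho = 2 * 45 / (1.48e-05 * 1.75e-07)
rho = 3.475e+13 1/m^2


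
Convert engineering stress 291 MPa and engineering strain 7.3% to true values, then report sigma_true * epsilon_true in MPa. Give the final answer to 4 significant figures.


sigma_true = sigma_eng * (1 + epsilon_eng)
sigma_true = 291 * (1 + 0.073) = 312.243 MPa
epsilon_true = ln(1 + epsilon_eng)
epsilon_true = ln(1 + 0.073) = 0.0704585
sigma_true * epsilon_true = 312.243 * 0.0704585 = 22 MPa


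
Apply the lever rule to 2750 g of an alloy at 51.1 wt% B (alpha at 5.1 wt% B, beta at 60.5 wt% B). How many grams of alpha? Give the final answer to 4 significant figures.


f_alpha = (C_beta - C0) / (C_beta - C_alpha)
f_alpha = (60.5 - 51.1) / (60.5 - 5.1) = 0.169675
m_alpha = f_alpha * m_total = 0.169675 * 2750 = 466.6 g


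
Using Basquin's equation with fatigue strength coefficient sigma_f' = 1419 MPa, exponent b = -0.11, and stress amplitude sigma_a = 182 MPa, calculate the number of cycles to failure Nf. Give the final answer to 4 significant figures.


sigma_a = sigma_f' * (2*Nf)^b
2*Nf = (sigma_a / sigma_f')^(1/b)
2*Nf = (182 / 1419)^(1/-0.11)
2*Nf = 1.28316e+08
Nf = 6.416e+07 cycles


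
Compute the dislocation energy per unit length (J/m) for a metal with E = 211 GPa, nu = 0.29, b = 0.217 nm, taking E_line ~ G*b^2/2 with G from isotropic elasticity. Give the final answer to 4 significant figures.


Step 1: G = E / (2*(1+nu))
G = 211 / (2*(1+0.29)) = 81.7829 GPa = 8.17829e+10 Pa
Step 2: E_line = G*b^2/2
b = 0.217 nm = 2.17e-10 m
E_line = 0.5 * 8.17829e+10 * (2.17e-10)^2 = 1.926e-09 J/m


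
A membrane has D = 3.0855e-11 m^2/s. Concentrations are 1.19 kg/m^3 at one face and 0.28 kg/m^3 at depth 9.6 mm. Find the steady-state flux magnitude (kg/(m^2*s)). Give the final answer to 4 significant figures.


J = -D * (dC/dx) = D * (C1 - C2) / dx
J = 3.0855e-11 * (1.19 - 0.28) / 9.6e-03
J = 2.925e-09 kg/(m^2*s)


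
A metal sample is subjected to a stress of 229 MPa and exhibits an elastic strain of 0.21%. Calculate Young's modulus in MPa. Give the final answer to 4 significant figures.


E = sigma / epsilon
epsilon = 0.21% = 2.1e-03
E = 229 / 2.1e-03
E = 109000 MPa


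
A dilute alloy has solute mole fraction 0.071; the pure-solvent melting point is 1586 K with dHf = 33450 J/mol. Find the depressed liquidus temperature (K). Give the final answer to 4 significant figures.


dT = R*Tm^2*x / dHf
dT = 8.314 * 1586^2 * 0.071 / 33450
dT = 44.3893 K
T_new = 1586 - 44.3893 = 1542 K


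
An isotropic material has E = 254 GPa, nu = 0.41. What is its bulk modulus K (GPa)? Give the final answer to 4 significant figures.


K = E / (3*(1-2*nu))
K = 254 / (3*(1-2*0.41))
K = 470.4 GPa


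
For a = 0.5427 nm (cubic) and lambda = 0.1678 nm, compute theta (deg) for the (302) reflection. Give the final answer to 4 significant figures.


d = a / sqrt(h^2+k^2+l^2)
d = 0.5427 / sqrt(13) = 0.150518 nm
lambda = 2*d*sin(theta)  =>  sin(theta) = lambda / (2*d)
sin(theta) = 0.1678 / (2 * 0.150518) = 0.557409
theta = 33.88 deg


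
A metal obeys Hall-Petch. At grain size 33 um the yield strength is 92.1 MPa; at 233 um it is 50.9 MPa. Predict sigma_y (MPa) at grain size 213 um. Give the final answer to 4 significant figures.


sigma_y = sigma0 + k / sqrt(d)
1/sqrt(d1) = 1/sqrt(3.3e-05) = 174.078;  1/sqrt(d2) = 65.5122
k = (sigma1 - sigma2) / (1/sqrt(d1) - 1/sqrt(d2)) = (92.1 - 50.9) / (174.078 - 65.5122) = 0.379494 MPa*m^0.5
sigma0 = sigma1 - k/sqrt(d1) = 92.1 - 0.379494*174.078 = 26.0385 MPa
sigma_y(d3) = 26.0385 + 0.379494 / sqrt(2.13e-04) = 52.04 MPa


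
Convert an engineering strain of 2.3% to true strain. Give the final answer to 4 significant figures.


epsilon_true = ln(1 + epsilon_eng)
epsilon_true = ln(1 + 0.023)
epsilon_true = 0.02274


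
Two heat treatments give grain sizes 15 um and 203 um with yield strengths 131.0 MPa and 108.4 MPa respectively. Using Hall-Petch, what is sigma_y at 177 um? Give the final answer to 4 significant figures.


sigma_y = sigma0 + k / sqrt(d)
1/sqrt(d1) = 1/sqrt(1.5e-05) = 258.199;  1/sqrt(d2) = 70.1862
k = (sigma1 - sigma2) / (1/sqrt(d1) - 1/sqrt(d2)) = (131.0 - 108.4) / (258.199 - 70.1862) = 0.120205 MPa*m^0.5
sigma0 = sigma1 - k/sqrt(d1) = 131.0 - 0.120205*258.199 = 99.9633 MPa
sigma_y(d3) = 99.9633 + 0.120205 / sqrt(1.77e-04) = 109 MPa


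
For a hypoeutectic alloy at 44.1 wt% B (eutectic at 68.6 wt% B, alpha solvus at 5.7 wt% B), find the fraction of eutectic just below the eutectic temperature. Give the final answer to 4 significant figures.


f_primary = (C_e - C0) / (C_e - C_alpha_max)
f_primary = (68.6 - 44.1) / (68.6 - 5.7)
f_primary = 0.389507
f_eutectic = 1 - 0.389507 = 0.6105


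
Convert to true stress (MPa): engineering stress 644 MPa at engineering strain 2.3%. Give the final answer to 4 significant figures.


sigma_true = sigma_eng * (1 + epsilon_eng)
sigma_true = 644 * (1 + 0.023)
sigma_true = 658.8 MPa


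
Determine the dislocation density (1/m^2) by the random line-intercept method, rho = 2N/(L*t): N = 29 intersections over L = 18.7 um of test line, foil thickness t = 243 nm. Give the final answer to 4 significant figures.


rho = 2N / (L * t)
L = 18.7 um = 1.87e-05 m, t = 243 nm = 2.43e-07 m
rho = 2 * 29 / (1.87e-05 * 2.43e-07)
rho = 1.276e+13 1/m^2


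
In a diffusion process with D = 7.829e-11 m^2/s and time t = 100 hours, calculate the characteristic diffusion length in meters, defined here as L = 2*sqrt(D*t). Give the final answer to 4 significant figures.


t = 100 hr = 360000 s
Diffusion length = 2*sqrt(D*t)
= 2*sqrt(7.829e-11 * 360000)
= 0.01062 m


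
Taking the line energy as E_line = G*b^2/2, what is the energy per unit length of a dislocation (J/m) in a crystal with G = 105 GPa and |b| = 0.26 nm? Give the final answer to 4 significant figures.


E = G*b^2/2
b = 0.26 nm = 2.6e-10 m
G = 105 GPa = 1.05e+11 Pa
E = 0.5 * 1.05e+11 * (2.6e-10)^2
E = 3.549e-09 J/m


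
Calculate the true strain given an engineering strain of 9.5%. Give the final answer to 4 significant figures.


epsilon_true = ln(1 + epsilon_eng)
epsilon_true = ln(1 + 0.095)
epsilon_true = 0.09075


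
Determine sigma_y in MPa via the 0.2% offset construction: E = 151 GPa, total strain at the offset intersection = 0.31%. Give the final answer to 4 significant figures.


Offset strain = 0.002
Elastic strain at yield = total_strain - offset = 3.1e-03 - 0.002 = 1.1e-03
sigma_y = E * elastic_strain = 151000 * 1.1e-03
sigma_y = 166.1 MPa


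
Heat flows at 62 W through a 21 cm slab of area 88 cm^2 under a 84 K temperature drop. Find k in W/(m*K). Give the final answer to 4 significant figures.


k = Q*L / (A*dT)
L = 0.21 m, A = 8.8e-03 m^2
k = 62 * 0.21 / (8.8e-03 * 84)
k = 17.61 W/(m*K)


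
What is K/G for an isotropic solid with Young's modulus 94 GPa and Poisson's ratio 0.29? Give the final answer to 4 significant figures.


G = E / (2*(1+nu))
G = 94 / (2*(1+0.29)) = 36.4341 GPa
K = E / (3*(1-2*nu))
K = 94 / (3*(1-2*0.29)) = 74.6032 GPa
K/G = 74.6032 / 36.4341 = 2.048


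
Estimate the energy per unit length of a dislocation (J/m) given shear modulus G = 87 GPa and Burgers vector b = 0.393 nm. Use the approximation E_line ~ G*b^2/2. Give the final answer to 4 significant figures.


E = G*b^2/2
b = 0.393 nm = 3.93e-10 m
G = 87 GPa = 8.7e+10 Pa
E = 0.5 * 8.7e+10 * (3.93e-10)^2
E = 6.719e-09 J/m


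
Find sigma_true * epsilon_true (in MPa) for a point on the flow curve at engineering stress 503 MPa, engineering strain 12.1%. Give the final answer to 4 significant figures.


sigma_true = sigma_eng * (1 + epsilon_eng)
sigma_true = 503 * (1 + 0.121) = 563.863 MPa
epsilon_true = ln(1 + epsilon_eng)
epsilon_true = ln(1 + 0.121) = 0.114221
sigma_true * epsilon_true = 563.863 * 0.114221 = 64.41 MPa


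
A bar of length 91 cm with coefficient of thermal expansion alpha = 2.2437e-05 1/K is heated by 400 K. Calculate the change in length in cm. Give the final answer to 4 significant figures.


dL = L0 * alpha * dT
dL = 91 * 2.2437e-05 * 400
dL = 0.8167 cm


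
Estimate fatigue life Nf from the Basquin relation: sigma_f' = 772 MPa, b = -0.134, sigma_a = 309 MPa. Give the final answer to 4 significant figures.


sigma_a = sigma_f' * (2*Nf)^b
2*Nf = (sigma_a / sigma_f')^(1/b)
2*Nf = (309 / 772)^(1/-0.134)
2*Nf = 928.118
Nf = 464.1 cycles


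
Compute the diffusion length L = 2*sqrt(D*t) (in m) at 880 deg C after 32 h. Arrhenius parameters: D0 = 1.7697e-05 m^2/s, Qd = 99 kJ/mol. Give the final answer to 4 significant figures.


Step 1: D = D0 * exp(-Qd/(R*T))
T = 1153.15 K
D = 1.7697e-05 * exp(-99e3 / (8.314 * 1153.15)) = 5.79829e-10 m^2/s
Step 2: L = 2*sqrt(D*t)
t = 32 h = 115200 s
L = 2*sqrt(5.79829e-10 * 115200) = 0.01635 m


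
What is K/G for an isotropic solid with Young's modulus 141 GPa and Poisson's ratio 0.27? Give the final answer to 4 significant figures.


G = E / (2*(1+nu))
G = 141 / (2*(1+0.27)) = 55.5118 GPa
K = E / (3*(1-2*nu))
K = 141 / (3*(1-2*0.27)) = 102.174 GPa
K/G = 102.174 / 55.5118 = 1.841


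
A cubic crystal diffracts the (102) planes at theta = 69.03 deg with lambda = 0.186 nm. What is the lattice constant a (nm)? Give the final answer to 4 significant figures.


d = lambda / (2*sin(theta))
d = 0.186 / (2*sin(69.03 deg))
d = 0.0995965 nm
a = d * sqrt(h^2+k^2+l^2) = 0.0995965 * sqrt(5)
a = 0.2227 nm


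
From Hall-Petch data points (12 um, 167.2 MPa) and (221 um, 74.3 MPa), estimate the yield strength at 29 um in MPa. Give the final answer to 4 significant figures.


sigma_y = sigma0 + k / sqrt(d)
1/sqrt(d1) = 1/sqrt(1.2e-05) = 288.675;  1/sqrt(d2) = 67.2673
k = (sigma1 - sigma2) / (1/sqrt(d1) - 1/sqrt(d2)) = (167.2 - 74.3) / (288.675 - 67.2673) = 0.419588 MPa*m^0.5
sigma0 = sigma1 - k/sqrt(d1) = 167.2 - 0.419588*288.675 = 46.0755 MPa
sigma_y(d3) = 46.0755 + 0.419588 / sqrt(2.9e-05) = 124 MPa


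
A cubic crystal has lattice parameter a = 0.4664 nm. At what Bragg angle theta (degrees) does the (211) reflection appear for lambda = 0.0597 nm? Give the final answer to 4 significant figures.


d = a / sqrt(h^2+k^2+l^2)
d = 0.4664 / sqrt(6) = 0.190407 nm
lambda = 2*d*sin(theta)  =>  sin(theta) = lambda / (2*d)
sin(theta) = 0.0597 / (2 * 0.190407) = 0.156769
theta = 9.019 deg


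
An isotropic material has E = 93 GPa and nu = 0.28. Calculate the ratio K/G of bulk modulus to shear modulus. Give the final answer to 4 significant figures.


G = E / (2*(1+nu))
G = 93 / (2*(1+0.28)) = 36.3281 GPa
K = E / (3*(1-2*nu))
K = 93 / (3*(1-2*0.28)) = 70.4545 GPa
K/G = 70.4545 / 36.3281 = 1.939


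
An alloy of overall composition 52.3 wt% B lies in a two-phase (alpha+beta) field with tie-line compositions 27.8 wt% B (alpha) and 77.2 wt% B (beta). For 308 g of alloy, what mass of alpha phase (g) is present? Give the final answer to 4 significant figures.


f_alpha = (C_beta - C0) / (C_beta - C_alpha)
f_alpha = (77.2 - 52.3) / (77.2 - 27.8) = 0.504049
m_alpha = f_alpha * m_total = 0.504049 * 308 = 155.2 g


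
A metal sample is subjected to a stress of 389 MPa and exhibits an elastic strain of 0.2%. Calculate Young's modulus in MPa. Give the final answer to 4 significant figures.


E = sigma / epsilon
epsilon = 0.2% = 2e-03
E = 389 / 2e-03
E = 194500 MPa


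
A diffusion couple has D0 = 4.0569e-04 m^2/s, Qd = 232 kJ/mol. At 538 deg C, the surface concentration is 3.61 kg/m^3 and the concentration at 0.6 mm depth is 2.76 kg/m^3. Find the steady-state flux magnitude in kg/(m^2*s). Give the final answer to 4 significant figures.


Step 1: D = D0 * exp(-Qd/(R*T))
T = 538 + 273.15 = 811.15 K
D = 4.0569e-04 * exp(-232e3 / (8.314 * 811.15)) = 4.65407e-19 m^2/s
Step 2: J = D * (C1 - C2) / dx
J = 4.65407e-19 * (3.61 - 2.76) / 6e-04
J = 6.593e-16 kg/(m^2*s)


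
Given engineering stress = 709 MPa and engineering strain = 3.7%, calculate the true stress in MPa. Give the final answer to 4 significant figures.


sigma_true = sigma_eng * (1 + epsilon_eng)
sigma_true = 709 * (1 + 0.037)
sigma_true = 735.2 MPa


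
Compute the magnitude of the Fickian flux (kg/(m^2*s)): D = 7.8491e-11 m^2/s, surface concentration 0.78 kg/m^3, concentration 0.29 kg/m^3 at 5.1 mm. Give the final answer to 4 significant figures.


J = -D * (dC/dx) = D * (C1 - C2) / dx
J = 7.8491e-11 * (0.78 - 0.29) / 5.1e-03
J = 7.541e-09 kg/(m^2*s)


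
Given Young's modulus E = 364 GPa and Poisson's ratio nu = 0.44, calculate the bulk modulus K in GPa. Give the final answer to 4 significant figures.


K = E / (3*(1-2*nu))
K = 364 / (3*(1-2*0.44))
K = 1011 GPa


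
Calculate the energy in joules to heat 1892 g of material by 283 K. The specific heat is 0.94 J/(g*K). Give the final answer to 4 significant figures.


Q = m * cp * dT
Q = 1892 * 0.94 * 283
Q = 503300 J


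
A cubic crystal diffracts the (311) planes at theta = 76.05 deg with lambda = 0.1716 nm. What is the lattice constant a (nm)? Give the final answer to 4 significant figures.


d = lambda / (2*sin(theta))
d = 0.1716 / (2*sin(76.05 deg))
d = 0.0884074 nm
a = d * sqrt(h^2+k^2+l^2) = 0.0884074 * sqrt(11)
a = 0.2932 nm


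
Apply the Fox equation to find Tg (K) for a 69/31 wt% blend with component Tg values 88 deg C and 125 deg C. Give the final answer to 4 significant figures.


1/Tg = w1/Tg1 + w2/Tg2 (in Kelvin)
Tg1 = 361.15 K, Tg2 = 398.15 K
1/Tg = 0.69/361.15 + 0.31/398.15
Tg = 371.9 K


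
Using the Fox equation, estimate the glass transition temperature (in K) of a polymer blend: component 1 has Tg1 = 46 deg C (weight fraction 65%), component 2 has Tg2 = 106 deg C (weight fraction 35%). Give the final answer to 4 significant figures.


1/Tg = w1/Tg1 + w2/Tg2 (in Kelvin)
Tg1 = 319.15 K, Tg2 = 379.15 K
1/Tg = 0.65/319.15 + 0.35/379.15
Tg = 337.9 K


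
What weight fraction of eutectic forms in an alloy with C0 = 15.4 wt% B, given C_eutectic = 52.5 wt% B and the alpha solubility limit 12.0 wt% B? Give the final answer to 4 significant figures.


f_primary = (C_e - C0) / (C_e - C_alpha_max)
f_primary = (52.5 - 15.4) / (52.5 - 12.0)
f_primary = 0.916049
f_eutectic = 1 - 0.916049 = 0.08395


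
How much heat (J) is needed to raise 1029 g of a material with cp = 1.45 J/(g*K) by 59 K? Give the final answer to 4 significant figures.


Q = m * cp * dT
Q = 1029 * 1.45 * 59
Q = 88030 J


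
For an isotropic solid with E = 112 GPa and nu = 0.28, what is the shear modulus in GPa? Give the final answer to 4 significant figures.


G = E / (2*(1+nu))
G = 112 / (2*(1+0.28))
G = 43.75 GPa


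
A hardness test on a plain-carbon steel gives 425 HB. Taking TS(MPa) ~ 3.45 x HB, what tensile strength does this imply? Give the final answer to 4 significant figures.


TS (MPa) = 3.45 * HB
TS = 3.45 * 425
TS = 1466 MPa


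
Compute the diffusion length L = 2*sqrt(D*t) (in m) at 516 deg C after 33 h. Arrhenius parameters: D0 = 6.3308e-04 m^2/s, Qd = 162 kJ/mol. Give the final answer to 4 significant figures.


Step 1: D = D0 * exp(-Qd/(R*T))
T = 789.15 K
D = 6.3308e-04 * exp(-162e3 / (8.314 * 789.15)) = 1.19709e-14 m^2/s
Step 2: L = 2*sqrt(D*t)
t = 33 h = 118800 s
L = 2*sqrt(1.19709e-14 * 118800) = 7.542e-05 m


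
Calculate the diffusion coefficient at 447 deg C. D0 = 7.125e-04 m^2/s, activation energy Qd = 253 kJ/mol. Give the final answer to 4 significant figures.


D = D0 * exp(-Qd / (R*T))
T = 720.15 K
D = 7.125e-04 * exp(-253e3 / (8.314 * 720.15))
D = 3.172e-22 m^2/s


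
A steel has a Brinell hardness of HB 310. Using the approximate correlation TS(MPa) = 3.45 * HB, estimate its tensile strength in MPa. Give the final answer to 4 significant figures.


TS (MPa) = 3.45 * HB
TS = 3.45 * 310
TS = 1070 MPa


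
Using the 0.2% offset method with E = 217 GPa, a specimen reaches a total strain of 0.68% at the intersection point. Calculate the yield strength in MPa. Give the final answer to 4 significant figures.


Offset strain = 0.002
Elastic strain at yield = total_strain - offset = 6.8e-03 - 0.002 = 4.8e-03
sigma_y = E * elastic_strain = 217000 * 4.8e-03
sigma_y = 1042 MPa


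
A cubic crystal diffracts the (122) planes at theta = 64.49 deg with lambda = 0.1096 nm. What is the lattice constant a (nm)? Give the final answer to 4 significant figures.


d = lambda / (2*sin(theta))
d = 0.1096 / (2*sin(64.49 deg))
d = 0.0607195 nm
a = d * sqrt(h^2+k^2+l^2) = 0.0607195 * sqrt(9)
a = 0.1822 nm


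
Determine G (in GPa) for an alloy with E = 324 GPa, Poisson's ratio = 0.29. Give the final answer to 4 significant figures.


G = E / (2*(1+nu))
G = 324 / (2*(1+0.29))
G = 125.6 GPa


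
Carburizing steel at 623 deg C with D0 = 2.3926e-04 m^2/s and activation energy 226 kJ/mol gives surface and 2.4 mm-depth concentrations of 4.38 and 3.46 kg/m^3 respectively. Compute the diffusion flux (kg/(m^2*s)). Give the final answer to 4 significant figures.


Step 1: D = D0 * exp(-Qd/(R*T))
T = 623 + 273.15 = 896.15 K
D = 2.3926e-04 * exp(-226e3 / (8.314 * 896.15)) = 1.60452e-17 m^2/s
Step 2: J = D * (C1 - C2) / dx
J = 1.60452e-17 * (4.38 - 3.46) / 2.4e-03
J = 6.151e-15 kg/(m^2*s)


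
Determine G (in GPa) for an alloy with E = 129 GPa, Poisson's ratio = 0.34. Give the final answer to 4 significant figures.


G = E / (2*(1+nu))
G = 129 / (2*(1+0.34))
G = 48.13 GPa


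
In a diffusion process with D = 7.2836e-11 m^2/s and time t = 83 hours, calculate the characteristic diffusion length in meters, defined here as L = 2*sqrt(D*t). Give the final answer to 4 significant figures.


t = 83 hr = 298800 s
Diffusion length = 2*sqrt(D*t)
= 2*sqrt(7.2836e-11 * 298800)
= 9.33e-03 m


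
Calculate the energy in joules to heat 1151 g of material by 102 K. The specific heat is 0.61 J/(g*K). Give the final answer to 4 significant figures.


Q = m * cp * dT
Q = 1151 * 0.61 * 102
Q = 71620 J


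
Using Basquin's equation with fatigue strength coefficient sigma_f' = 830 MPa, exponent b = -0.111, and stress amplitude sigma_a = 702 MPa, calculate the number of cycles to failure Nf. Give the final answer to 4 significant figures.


sigma_a = sigma_f' * (2*Nf)^b
2*Nf = (sigma_a / sigma_f')^(1/b)
2*Nf = (702 / 830)^(1/-0.111)
2*Nf = 4.52193
Nf = 2.261 cycles


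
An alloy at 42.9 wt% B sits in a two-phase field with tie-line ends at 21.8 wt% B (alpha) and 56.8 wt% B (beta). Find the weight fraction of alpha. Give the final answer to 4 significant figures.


f_alpha = (C_beta - C0) / (C_beta - C_alpha)
f_alpha = (56.8 - 42.9) / (56.8 - 21.8)
f_alpha = 0.3971


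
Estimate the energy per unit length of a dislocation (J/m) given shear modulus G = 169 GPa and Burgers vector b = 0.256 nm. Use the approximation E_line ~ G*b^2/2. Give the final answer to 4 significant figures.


E = G*b^2/2
b = 0.256 nm = 2.56e-10 m
G = 169 GPa = 1.69e+11 Pa
E = 0.5 * 1.69e+11 * (2.56e-10)^2
E = 5.538e-09 J/m


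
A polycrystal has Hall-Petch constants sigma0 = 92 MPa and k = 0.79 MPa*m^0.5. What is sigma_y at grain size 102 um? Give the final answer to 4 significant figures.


sigma_y = sigma0 + k / sqrt(d)
d = 102 um = 1.02e-04 m
sigma_y = 92 + 0.79 / sqrt(1.02e-04)
sigma_y = 170.2 MPa


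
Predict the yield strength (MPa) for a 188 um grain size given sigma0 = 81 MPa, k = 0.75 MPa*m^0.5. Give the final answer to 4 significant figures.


sigma_y = sigma0 + k / sqrt(d)
d = 188 um = 1.88e-04 m
sigma_y = 81 + 0.75 / sqrt(1.88e-04)
sigma_y = 135.7 MPa


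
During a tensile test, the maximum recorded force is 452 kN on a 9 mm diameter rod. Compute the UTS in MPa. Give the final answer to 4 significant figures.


A0 = pi*(d/2)^2 = pi*(9/2)^2 = 63.6173 mm^2
UTS = F_max / A0 = 452*1000 / 63.6173
UTS = 7105 MPa


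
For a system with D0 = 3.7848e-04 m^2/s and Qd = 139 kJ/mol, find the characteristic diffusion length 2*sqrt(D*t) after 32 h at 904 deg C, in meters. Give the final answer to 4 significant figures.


Step 1: D = D0 * exp(-Qd/(R*T))
T = 1177.15 K
D = 3.7848e-04 * exp(-139e3 / (8.314 * 1177.15)) = 2.56956e-10 m^2/s
Step 2: L = 2*sqrt(D*t)
t = 32 h = 115200 s
L = 2*sqrt(2.56956e-10 * 115200) = 0.01088 m


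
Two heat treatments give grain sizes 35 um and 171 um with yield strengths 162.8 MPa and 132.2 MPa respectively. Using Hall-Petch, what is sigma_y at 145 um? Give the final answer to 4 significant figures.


sigma_y = sigma0 + k / sqrt(d)
1/sqrt(d1) = 1/sqrt(3.5e-05) = 169.031;  1/sqrt(d2) = 76.4719
k = (sigma1 - sigma2) / (1/sqrt(d1) - 1/sqrt(d2)) = (162.8 - 132.2) / (169.031 - 76.4719) = 0.3306 MPa*m^0.5
sigma0 = sigma1 - k/sqrt(d1) = 162.8 - 0.3306*169.031 = 106.918 MPa
sigma_y(d3) = 106.918 + 0.3306 / sqrt(1.45e-04) = 134.4 MPa


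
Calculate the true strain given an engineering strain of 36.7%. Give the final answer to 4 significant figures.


epsilon_true = ln(1 + epsilon_eng)
epsilon_true = ln(1 + 0.367)
epsilon_true = 0.3126


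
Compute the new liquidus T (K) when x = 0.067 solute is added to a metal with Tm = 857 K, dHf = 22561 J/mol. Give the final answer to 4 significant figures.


dT = R*Tm^2*x / dHf
dT = 8.314 * 857^2 * 0.067 / 22561
dT = 18.1338 K
T_new = 857 - 18.1338 = 838.9 K


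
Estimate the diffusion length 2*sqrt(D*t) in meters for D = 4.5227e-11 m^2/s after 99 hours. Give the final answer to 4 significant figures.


t = 99 hr = 356400 s
Diffusion length = 2*sqrt(D*t)
= 2*sqrt(4.5227e-11 * 356400)
= 8.03e-03 m


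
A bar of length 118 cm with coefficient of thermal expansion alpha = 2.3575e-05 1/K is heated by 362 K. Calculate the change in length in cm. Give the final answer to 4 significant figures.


dL = L0 * alpha * dT
dL = 118 * 2.3575e-05 * 362
dL = 1.007 cm


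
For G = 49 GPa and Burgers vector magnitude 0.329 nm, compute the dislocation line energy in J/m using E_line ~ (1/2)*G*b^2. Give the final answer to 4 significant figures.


E = G*b^2/2
b = 0.329 nm = 3.29e-10 m
G = 49 GPa = 4.9e+10 Pa
E = 0.5 * 4.9e+10 * (3.29e-10)^2
E = 2.652e-09 J/m


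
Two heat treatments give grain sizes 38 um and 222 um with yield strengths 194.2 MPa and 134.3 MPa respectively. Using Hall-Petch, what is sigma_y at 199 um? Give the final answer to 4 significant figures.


sigma_y = sigma0 + k / sqrt(d)
1/sqrt(d1) = 1/sqrt(3.8e-05) = 162.221;  1/sqrt(d2) = 67.1156
k = (sigma1 - sigma2) / (1/sqrt(d1) - 1/sqrt(d2)) = (194.2 - 134.3) / (162.221 - 67.1156) = 0.629825 MPa*m^0.5
sigma0 = sigma1 - k/sqrt(d1) = 194.2 - 0.629825*162.221 = 92.0289 MPa
sigma_y(d3) = 92.0289 + 0.629825 / sqrt(1.99e-04) = 136.7 MPa
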